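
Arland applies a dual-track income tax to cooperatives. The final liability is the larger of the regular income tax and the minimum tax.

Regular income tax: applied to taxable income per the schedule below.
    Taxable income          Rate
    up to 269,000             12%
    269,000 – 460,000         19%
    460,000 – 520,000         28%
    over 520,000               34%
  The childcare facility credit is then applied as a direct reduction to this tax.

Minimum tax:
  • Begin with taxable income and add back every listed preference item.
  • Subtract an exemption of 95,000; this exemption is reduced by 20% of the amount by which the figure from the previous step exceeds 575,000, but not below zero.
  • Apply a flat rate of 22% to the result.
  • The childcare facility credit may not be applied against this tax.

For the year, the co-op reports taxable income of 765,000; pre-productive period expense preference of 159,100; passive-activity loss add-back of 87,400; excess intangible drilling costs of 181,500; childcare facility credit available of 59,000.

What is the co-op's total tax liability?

262,460

Regular income tax:
  269,000 × 12% = 32,280
  191,000 × 19% = 36,290
  60,000 × 28% = 16,800
  245,000 × 34% = 83,300
  → 168,670
  Less childcare facility credit 59,000 → 109,670

Minimum tax:
  Adjusted income: 765,000 + 159,100 + 87,400 + 181,500 = 1,193,000
  Exemption: 20% × (1,193,000 − 575,000) = 123,600 ≥ 95,000, so the exemption is fully phased out
  Base: 1,193,000 − 0 = 1,193,000
  1,193,000 × 22% = 262,460

262,460 > 109,670, so the minimum tax is the binding amount.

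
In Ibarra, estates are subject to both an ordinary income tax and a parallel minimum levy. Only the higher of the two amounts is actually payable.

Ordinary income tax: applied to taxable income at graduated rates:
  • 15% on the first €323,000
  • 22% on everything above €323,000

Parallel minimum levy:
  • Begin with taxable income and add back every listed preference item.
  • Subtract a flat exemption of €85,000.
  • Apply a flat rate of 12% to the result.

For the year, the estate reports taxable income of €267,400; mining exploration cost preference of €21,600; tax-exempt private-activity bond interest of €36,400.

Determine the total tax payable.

€40,110

Ordinary income tax:
  €267,400 × 15% = €40,110

Parallel minimum levy:
  Adjusted income: €267,400 + €21,600 + €36,400 = €325,400
  Less exemption €85,000 → base €240,400
  €240,400 × 12% = €28,848

€40,110 > €28,848, so the ordinary income tax governs.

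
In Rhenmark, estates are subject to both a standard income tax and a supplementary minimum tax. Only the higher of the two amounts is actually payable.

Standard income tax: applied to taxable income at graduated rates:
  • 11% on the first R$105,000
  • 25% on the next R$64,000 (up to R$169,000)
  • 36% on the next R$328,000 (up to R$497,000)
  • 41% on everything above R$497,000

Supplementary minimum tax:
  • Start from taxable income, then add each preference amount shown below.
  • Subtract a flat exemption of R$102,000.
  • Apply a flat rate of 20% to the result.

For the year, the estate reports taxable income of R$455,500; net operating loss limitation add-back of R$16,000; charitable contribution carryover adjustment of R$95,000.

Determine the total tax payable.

Standard income tax:
  R$105,000 × 11% = R$11,550
  R$64,000 × 25% = R$16,000
  R$286,500 × 36% = R$103,140
  → R$130,690

Supplementary minimum tax:
  Adjusted income: R$455,500 + R$16,000 + R$95,000 = R$566,500
  Less exemption R$102,000 → base R$464,500
  R$464,500 × 20% = R$92,900

R$130,690 > R$92,900, so the standard income tax governs.

R$130,690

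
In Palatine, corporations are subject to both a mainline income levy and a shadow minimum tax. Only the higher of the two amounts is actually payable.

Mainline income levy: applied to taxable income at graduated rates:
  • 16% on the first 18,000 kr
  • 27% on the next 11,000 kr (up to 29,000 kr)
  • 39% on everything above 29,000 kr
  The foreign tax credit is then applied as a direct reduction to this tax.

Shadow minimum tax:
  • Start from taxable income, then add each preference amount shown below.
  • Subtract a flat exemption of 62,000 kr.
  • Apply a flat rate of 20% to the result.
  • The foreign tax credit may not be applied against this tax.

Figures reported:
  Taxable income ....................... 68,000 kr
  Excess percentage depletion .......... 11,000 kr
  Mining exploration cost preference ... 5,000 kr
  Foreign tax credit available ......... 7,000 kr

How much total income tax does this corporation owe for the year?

14,060 kr

Mainline income levy:
  18,000 kr × 16% = 2,880 kr
  11,000 kr × 27% = 2,970 kr
  39,000 kr × 39% = 15,210 kr
  → 21,060 kr
  Less foreign tax credit 7,000 kr → 14,060 kr

Shadow minimum tax:
  Adjusted income: 68,000 kr + 11,000 kr + 5,000 kr = 84,000 kr
  Less exemption 62,000 kr → base 22,000 kr
  22,000 kr × 20% = 4,400 kr

14,060 kr > 4,400 kr, so the mainline income levy governs.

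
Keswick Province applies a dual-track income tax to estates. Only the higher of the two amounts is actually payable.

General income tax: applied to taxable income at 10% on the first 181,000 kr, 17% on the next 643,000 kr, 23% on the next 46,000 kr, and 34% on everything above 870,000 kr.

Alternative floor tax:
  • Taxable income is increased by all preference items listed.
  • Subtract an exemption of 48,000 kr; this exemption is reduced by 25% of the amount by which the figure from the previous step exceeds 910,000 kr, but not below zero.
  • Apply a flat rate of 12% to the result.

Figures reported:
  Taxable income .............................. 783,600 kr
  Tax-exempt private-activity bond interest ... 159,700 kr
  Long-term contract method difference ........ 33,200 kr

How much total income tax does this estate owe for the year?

Alternative floor tax:
  Adjusted income: 783,600 kr + 159,700 kr + 33,200 kr = 976,500 kr
  Exemption: 48,000 kr − 25% × (976,500 kr − 910,000 kr) = 48,000 kr − 16,625 kr = 31,375 kr
  Base: 976,500 kr − 31,375 kr = 945,125 kr
  945,125 kr × 12% = 113,415 kr

General income tax:
  181,000 kr × 10% = 18,100 kr
  602,600 kr × 17% = 102,442 kr
  → 120,542 kr

120,542 kr > 113,415 kr, so the general income tax governs.

120,542 kr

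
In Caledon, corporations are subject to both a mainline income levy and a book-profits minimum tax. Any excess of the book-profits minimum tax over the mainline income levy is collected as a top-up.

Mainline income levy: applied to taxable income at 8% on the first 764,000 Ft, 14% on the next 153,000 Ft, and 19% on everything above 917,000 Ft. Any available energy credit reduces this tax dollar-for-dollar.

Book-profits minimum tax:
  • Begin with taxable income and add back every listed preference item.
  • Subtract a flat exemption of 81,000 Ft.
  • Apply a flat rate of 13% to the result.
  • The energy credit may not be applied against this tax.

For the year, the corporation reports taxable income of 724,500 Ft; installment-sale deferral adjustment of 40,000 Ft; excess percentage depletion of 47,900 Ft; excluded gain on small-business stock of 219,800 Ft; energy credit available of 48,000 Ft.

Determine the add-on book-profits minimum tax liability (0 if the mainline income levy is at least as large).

113,696 Ft

Mainline income levy:
  724,500 Ft × 8% = 57,960 Ft
  Less energy credit 48,000 Ft → 9,960 Ft

Book-profits minimum tax:
  Adjusted income: 724,500 Ft + 40,000 Ft + 47,900 Ft + 219,800 Ft = 1,032,200 Ft
  Less exemption 81,000 Ft → base 951,200 Ft
  951,200 Ft × 13% = 123,656 Ft

Excess of book-profits minimum tax over mainline income levy: 123,656 Ft − 9,960 Ft = 113,696 Ft.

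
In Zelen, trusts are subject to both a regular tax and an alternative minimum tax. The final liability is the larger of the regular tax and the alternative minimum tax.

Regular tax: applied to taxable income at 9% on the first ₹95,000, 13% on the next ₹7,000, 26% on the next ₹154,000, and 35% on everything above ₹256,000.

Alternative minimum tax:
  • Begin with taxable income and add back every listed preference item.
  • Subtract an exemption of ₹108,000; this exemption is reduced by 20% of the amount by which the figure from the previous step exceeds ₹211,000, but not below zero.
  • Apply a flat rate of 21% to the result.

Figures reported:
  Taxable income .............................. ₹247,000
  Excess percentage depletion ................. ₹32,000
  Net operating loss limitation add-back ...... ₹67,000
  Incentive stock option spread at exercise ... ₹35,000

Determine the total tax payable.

Regular tax:
  ₹95,000 × 9% = ₹8,550
  ₹7,000 × 13% = ₹910
  ₹145,000 × 26% = ₹37,700
  → ₹47,160

Alternative minimum tax:
  Adjusted income: ₹247,000 + ₹32,000 + ₹67,000 + ₹35,000 = ₹381,000
  Exemption: ₹108,000 − 20% × (₹381,000 − ₹211,000) = ₹108,000 − ₹34,000 = ₹74,000
  Base: ₹381,000 − ₹74,000 = ₹307,000
  ₹307,000 × 21% = ₹64,470

₹64,470 > ₹47,160, so the alternative minimum tax is the binding amount.

₹64,470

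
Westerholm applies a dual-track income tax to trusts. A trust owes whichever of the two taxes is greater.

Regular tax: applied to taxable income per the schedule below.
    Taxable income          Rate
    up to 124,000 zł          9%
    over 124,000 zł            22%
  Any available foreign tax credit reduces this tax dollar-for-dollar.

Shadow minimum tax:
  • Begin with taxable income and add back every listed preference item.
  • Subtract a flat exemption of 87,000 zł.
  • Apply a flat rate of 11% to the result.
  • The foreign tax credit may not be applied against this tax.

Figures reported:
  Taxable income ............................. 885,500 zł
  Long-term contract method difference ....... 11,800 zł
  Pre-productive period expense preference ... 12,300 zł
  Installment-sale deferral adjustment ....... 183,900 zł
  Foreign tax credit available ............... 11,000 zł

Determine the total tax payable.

Shadow minimum tax:
  Adjusted income: 885,500 zł + 11,800 zł + 12,300 zł + 183,900 zł = 1,093,500 zł
  Less exemption 87,000 zł → base 1,006,500 zł
  1,006,500 zł × 11% = 110,715 zł

Regular tax:
  124,000 zł × 9% = 11,160 zł
  761,500 zł × 22% = 167,530 zł
  → 178,690 zł
  Less foreign tax credit 11,000 zł → 167,690 zł

167,690 zł > 110,715 zł, so the regular tax governs.

167,690 zł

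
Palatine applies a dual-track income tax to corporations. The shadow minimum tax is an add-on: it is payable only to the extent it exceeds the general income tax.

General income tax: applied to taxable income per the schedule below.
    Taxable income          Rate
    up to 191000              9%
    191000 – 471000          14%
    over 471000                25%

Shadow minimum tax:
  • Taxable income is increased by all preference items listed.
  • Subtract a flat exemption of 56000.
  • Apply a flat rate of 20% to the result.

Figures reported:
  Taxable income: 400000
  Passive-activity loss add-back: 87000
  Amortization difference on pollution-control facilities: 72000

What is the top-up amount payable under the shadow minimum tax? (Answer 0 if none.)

54150

Shadow minimum tax:
  Adjusted income: 400000 + 87000 + 72000 = 559000
  Less exemption 56000 → base 503000
  503000 × 20% = 100600

General income tax:
  191000 × 9% = 17190
  209000 × 14% = 29260
  → 46450

Excess of shadow minimum tax over general income tax: 100600 − 46450 = 54150.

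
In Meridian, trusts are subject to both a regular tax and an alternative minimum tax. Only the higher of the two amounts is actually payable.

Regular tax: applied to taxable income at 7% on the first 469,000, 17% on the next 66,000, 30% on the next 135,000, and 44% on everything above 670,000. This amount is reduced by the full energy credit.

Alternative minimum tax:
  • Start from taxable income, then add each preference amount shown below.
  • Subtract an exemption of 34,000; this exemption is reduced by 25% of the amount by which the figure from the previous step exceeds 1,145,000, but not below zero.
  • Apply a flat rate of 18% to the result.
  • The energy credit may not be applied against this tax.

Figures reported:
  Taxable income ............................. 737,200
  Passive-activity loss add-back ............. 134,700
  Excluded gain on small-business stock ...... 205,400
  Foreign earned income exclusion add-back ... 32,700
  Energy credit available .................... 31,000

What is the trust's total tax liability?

193,680

Regular tax:
  469,000 × 7% = 32,830
  66,000 × 17% = 11,220
  135,000 × 30% = 40,500
  67,200 × 44% = 29,568
  → 114,118
  Less energy credit 31,000 → 83,118

Alternative minimum tax:
  Adjusted income: 737,200 + 134,700 + 205,400 + 32,700 = 1,110,000
  Exemption: 1,110,000 ≤ 1,145,000, so full 34,000 applies
  Base: 1,110,000 − 34,000 = 1,076,000
  1,076,000 × 18% = 193,680

193,680 > 83,118, so the alternative minimum tax is the binding amount.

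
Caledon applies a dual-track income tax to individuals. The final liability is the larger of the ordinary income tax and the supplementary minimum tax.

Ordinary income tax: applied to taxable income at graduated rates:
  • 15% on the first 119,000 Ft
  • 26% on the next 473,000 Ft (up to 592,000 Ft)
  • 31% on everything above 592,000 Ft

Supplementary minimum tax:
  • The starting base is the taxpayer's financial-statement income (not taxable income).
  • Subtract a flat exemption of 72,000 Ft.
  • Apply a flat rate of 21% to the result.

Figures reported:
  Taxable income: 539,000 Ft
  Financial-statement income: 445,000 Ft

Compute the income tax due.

127,050 Ft

Supplementary minimum tax:
  Base (financial-statement income): 445,000 Ft
  Less exemption 72,000 Ft → base 373,000 Ft
  373,000 Ft × 21% = 78,330 Ft

Ordinary income tax:
  119,000 Ft × 15% = 17,850 Ft
  420,000 Ft × 26% = 109,200 Ft
  → 127,050 Ft

127,050 Ft > 78,330 Ft, so the ordinary income tax governs.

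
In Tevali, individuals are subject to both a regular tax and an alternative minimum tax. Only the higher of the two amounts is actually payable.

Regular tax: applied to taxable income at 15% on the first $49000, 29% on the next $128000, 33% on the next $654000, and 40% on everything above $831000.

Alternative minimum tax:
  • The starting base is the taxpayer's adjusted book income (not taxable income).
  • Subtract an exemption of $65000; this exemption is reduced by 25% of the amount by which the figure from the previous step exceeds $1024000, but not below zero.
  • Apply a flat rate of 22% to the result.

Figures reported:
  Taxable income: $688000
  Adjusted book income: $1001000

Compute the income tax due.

$213100

Regular tax:
  $49000 × 15% = $7350
  $128000 × 29% = $37120
  $511000 × 33% = $168630
  → $213100

Alternative minimum tax:
  Base (adjusted book income): $1001000
  Exemption: $1001000 ≤ $1024000, so full $65000 applies
  Base: $1001000 − $65000 = $936000
  $936000 × 22% = $205920

$213100 > $205920, so the regular tax governs.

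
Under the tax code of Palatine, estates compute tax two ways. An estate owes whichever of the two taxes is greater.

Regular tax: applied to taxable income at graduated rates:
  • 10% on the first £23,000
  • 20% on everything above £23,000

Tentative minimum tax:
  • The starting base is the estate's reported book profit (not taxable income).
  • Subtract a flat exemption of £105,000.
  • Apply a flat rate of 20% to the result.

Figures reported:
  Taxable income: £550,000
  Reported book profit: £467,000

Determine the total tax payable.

Regular tax:
  £23,000 × 10% = £2,300
  £527,000 × 20% = £105,400
  → £107,700

Tentative minimum tax:
  Base (reported book profit): £467,000
  Less exemption £105,000 → base £362,000
  £362,000 × 20% = £72,400

£107,700 > £72,400, so the regular tax governs.

£107,700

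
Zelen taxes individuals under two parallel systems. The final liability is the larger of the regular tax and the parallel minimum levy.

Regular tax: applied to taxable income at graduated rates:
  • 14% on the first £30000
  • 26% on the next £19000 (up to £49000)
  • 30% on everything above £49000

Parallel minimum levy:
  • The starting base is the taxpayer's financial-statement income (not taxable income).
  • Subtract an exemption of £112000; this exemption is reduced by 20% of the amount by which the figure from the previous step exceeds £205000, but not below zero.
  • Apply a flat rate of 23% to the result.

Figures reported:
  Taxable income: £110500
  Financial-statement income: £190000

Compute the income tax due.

£27590

Regular tax:
  £30000 × 14% = £4200
  £19000 × 26% = £4940
  £61500 × 30% = £18450
  → £27590

Parallel minimum levy:
  Base (financial-statement income): £190000
  Exemption: £190000 ≤ £205000, so full £112000 applies
  Base: £190000 − £112000 = £78000
  £78000 × 23% = £17940

£27590 > £17940, so the regular tax governs.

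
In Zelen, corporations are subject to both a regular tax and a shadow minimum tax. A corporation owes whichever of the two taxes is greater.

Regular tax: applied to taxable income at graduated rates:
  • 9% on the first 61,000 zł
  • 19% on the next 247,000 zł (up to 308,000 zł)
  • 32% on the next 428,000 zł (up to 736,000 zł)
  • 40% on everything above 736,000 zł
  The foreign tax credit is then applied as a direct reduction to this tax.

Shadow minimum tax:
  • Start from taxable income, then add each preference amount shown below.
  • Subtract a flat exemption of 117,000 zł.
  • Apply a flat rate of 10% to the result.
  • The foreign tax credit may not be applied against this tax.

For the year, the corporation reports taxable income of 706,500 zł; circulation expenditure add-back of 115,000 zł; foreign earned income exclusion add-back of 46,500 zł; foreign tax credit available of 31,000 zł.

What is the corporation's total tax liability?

148,940 zł

Shadow minimum tax:
  Adjusted income: 706,500 zł + 115,000 zł + 46,500 zł = 868,000 zł
  Less exemption 117,000 zł → base 751,000 zł
  751,000 zł × 10% = 75,100 zł

Regular tax:
  61,000 zł × 9% = 5,490 zł
  247,000 zł × 19% = 46,930 zł
  398,500 zł × 32% = 127,520 zł
  → 179,940 zł
  Less foreign tax credit 31,000 zł → 148,940 zł

148,940 zł > 75,100 zł, so the regular tax governs.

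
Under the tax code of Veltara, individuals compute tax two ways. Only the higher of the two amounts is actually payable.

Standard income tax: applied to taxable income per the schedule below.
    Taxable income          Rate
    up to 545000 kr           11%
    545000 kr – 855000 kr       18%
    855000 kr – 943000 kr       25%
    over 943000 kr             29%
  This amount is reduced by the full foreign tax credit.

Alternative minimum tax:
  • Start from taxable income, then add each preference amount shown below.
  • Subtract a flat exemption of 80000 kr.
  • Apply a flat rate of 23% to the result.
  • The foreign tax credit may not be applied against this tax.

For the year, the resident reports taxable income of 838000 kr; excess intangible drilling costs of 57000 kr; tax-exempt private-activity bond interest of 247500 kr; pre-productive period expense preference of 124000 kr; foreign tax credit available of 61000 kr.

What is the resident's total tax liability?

Standard income tax:
  545000 kr × 11% = 59950 kr
  293000 kr × 18% = 52740 kr
  → 112690 kr
  Less foreign tax credit 61000 kr → 51690 kr

Alternative minimum tax:
  Adjusted income: 838000 kr + 57000 kr + 247500 kr + 124000 kr = 1266500 kr
  Less exemption 80000 kr → base 1186500 kr
  1186500 kr × 23% = 272895 kr

272895 kr > 51690 kr, so the alternative minimum tax is the binding amount.

272895 kr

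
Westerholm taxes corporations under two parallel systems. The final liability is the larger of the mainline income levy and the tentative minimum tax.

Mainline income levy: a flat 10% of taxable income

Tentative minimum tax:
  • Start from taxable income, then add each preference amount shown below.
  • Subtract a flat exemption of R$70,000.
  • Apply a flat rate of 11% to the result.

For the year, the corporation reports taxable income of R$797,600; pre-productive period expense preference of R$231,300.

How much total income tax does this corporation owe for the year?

Tentative minimum tax:
  Adjusted income: R$797,600 + R$231,300 = R$1,028,900
  Less exemption R$70,000 → base R$958,900
  R$958,900 × 11% = R$105,479

Mainline income levy:
  R$797,600 × 10% = R$79,760

R$105,479 > R$79,760, so the tentative minimum tax is the binding amount.

R$105,479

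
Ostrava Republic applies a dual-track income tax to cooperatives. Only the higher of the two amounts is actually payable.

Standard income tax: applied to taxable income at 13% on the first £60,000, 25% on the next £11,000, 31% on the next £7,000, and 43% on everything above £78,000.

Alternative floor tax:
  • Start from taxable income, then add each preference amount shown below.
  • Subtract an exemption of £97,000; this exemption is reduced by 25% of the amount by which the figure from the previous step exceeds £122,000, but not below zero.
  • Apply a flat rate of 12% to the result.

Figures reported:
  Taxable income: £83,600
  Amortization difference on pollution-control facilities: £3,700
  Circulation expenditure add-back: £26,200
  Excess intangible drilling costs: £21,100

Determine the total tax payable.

£15,128

Alternative floor tax:
  Adjusted income: £83,600 + £3,700 + £26,200 + £21,100 = £134,600
  Exemption: £97,000 − 25% × (£134,600 − £122,000) = £97,000 − £3,150 = £93,850
  Base: £134,600 − £93,850 = £40,750
  £40,750 × 12% = £4,890

Standard income tax:
  £60,000 × 13% = £7,800
  £11,000 × 25% = £2,750
  £7,000 × 31% = £2,170
  £5,600 × 43% = £2,408
  → £15,128

£15,128 > £4,890, so the standard income tax governs.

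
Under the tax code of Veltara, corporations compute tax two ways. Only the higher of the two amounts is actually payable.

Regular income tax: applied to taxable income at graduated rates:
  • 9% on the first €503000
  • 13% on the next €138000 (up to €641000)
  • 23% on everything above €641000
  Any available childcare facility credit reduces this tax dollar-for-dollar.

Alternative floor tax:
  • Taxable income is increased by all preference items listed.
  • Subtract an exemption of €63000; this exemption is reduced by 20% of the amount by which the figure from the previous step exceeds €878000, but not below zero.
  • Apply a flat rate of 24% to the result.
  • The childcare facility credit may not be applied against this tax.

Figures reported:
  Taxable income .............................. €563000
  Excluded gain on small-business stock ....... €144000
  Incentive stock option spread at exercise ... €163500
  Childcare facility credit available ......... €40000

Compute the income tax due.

€193800

Regular income tax:
  €503000 × 9% = €45270
  €60000 × 13% = €7800
  → €53070
  Less childcare facility credit €40000 → €13070

Alternative floor tax:
  Adjusted income: €563000 + €144000 + €163500 = €870500
  Exemption: €870500 ≤ €878000, so full €63000 applies
  Base: €870500 − €63000 = €807500
  €807500 × 24% = €193800

€193800 > €13070, so the alternative floor tax is the binding amount.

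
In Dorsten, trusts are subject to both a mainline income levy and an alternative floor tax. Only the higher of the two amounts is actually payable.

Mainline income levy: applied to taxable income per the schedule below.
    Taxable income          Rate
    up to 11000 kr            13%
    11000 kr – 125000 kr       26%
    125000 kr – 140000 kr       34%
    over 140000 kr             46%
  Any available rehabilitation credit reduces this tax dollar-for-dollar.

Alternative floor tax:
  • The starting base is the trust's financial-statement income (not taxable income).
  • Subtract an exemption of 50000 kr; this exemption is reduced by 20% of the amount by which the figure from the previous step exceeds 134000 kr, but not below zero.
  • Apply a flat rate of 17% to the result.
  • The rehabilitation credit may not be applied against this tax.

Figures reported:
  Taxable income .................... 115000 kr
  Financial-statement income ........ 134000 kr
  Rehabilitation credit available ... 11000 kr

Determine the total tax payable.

Alternative floor tax:
  Base (financial-statement income): 134000 kr
  Exemption: 134000 kr ≤ 134000 kr, so full 50000 kr applies
  Base: 134000 kr − 50000 kr = 84000 kr
  84000 kr × 17% = 14280 kr

Mainline income levy:
  11000 kr × 13% = 1430 kr
  104000 kr × 26% = 27040 kr
  → 28470 kr
  Less rehabilitation credit 11000 kr → 17470 kr

17470 kr > 14280 kr, so the mainline income levy governs.

17470 kr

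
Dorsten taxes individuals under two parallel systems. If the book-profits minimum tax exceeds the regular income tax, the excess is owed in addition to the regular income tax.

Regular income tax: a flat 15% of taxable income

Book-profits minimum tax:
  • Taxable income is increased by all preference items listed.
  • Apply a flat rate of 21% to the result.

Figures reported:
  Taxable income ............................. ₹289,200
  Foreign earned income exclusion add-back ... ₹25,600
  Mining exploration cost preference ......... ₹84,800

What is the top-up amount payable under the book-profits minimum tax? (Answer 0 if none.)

Book-profits minimum tax:
  Adjusted income: ₹289,200 + ₹25,600 + ₹84,800 = ₹399,600
  ₹399,600 × 21% = ₹83,916

Regular income tax:
  ₹289,200 × 15% = ₹43,380

Excess of book-profits minimum tax over regular income tax: ₹83,916 − ₹43,380 = ₹40,536.

₹40,536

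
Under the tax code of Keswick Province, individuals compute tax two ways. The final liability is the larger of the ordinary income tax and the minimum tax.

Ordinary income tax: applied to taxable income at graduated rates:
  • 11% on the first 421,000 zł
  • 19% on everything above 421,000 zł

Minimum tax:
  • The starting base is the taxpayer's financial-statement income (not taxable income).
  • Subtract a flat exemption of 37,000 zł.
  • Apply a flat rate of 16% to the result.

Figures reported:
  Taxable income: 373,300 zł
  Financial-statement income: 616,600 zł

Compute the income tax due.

Minimum tax:
  Base (financial-statement income): 616,600 zł
  Less exemption 37,000 zł → base 579,600 zł
  579,600 zł × 16% = 92,736 zł

Ordinary income tax:
  373,300 zł × 11% = 41,063 zł

92,736 zł > 41,063 zł, so the minimum tax is the binding amount.

92,736 zł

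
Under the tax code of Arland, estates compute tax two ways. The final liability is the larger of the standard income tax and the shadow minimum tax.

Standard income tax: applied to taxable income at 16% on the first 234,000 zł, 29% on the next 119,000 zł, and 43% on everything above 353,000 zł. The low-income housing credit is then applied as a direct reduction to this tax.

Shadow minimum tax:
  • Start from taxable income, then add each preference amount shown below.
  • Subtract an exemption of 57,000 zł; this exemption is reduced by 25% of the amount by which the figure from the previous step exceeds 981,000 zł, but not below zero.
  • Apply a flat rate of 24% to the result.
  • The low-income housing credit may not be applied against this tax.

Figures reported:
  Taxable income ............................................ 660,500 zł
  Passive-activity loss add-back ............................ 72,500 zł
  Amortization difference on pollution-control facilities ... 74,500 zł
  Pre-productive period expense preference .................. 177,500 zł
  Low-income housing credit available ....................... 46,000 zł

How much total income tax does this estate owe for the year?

Standard income tax:
  234,000 zł × 16% = 37,440 zł
  119,000 zł × 29% = 34,510 zł
  307,500 zł × 43% = 132,225 zł
  → 204,175 zł
  Less low-income housing credit 46,000 zł → 158,175 zł

Shadow minimum tax:
  Adjusted income: 660,500 zł + 72,500 zł + 74,500 zł + 177,500 zł = 985,000 zł
  Exemption: 57,000 zł − 25% × (985,000 zł − 981,000 zł) = 57,000 zł − 1,000 zł = 56,000 zł
  Base: 985,000 zł − 56,000 zł = 929,000 zł
  929,000 zł × 24% = 222,960 zł

222,960 zł > 158,175 zł, so the shadow minimum tax is the binding amount.

222,960 zł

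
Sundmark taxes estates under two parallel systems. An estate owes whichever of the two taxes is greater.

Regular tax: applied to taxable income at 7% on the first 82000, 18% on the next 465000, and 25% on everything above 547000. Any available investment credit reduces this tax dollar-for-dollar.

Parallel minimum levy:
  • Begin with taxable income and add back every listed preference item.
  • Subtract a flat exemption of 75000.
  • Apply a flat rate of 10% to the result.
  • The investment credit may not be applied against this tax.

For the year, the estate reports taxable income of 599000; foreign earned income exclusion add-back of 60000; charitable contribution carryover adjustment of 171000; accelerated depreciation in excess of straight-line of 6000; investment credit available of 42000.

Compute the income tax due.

76100

Parallel minimum levy:
  Adjusted income: 599000 + 60000 + 171000 + 6000 = 836000
  Less exemption 75000 → base 761000
  761000 × 10% = 76100

Regular tax:
  82000 × 7% = 5740
  465000 × 18% = 83700
  52000 × 25% = 13000
  → 102440
  Less investment credit 42000 → 60440

76100 > 60440, so the parallel minimum levy is the binding amount.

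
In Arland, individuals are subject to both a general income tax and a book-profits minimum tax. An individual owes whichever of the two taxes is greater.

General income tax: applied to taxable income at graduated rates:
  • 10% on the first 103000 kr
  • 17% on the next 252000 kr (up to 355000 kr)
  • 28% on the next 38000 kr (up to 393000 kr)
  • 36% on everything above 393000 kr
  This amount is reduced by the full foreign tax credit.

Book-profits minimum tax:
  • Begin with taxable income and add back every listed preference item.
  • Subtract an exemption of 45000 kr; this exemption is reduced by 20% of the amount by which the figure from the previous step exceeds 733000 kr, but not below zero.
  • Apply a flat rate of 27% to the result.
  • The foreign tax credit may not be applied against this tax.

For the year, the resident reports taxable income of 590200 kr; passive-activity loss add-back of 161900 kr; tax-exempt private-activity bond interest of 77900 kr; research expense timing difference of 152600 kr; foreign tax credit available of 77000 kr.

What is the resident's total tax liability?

265302 kr

General income tax:
  103000 kr × 10% = 10300 kr
  252000 kr × 17% = 42840 kr
  38000 kr × 28% = 10640 kr
  197200 kr × 36% = 70992 kr
  → 134772 kr
  Less foreign tax credit 77000 kr → 57772 kr

Book-profits minimum tax:
  Adjusted income: 590200 kr + 161900 kr + 77900 kr + 152600 kr = 982600 kr
  Exemption: 20% × (982600 kr − 733000 kr) = 49920 kr ≥ 45000 kr, so the exemption is fully phased out
  Base: 982600 kr − 0 kr = 982600 kr
  982600 kr × 27% = 265302 kr

265302 kr > 57772 kr, so the book-profits minimum tax is the binding amount.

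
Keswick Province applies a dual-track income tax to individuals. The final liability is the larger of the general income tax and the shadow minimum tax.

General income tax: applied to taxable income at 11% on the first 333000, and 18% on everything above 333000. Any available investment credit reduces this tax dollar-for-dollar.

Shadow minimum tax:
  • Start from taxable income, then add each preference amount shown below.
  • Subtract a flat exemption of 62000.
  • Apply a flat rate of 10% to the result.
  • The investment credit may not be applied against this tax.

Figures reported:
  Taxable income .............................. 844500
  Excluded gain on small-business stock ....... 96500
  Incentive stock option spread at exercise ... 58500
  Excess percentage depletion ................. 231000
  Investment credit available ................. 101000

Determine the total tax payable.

Shadow minimum tax:
  Adjusted income: 844500 + 96500 + 58500 + 231000 = 1230500
  Less exemption 62000 → base 1168500
  1168500 × 10% = 116850

General income tax:
  333000 × 11% = 36630
  511500 × 18% = 92070
  → 128700
  Less investment credit 101000 → 27700

116850 > 27700, so the shadow minimum tax is the binding amount.

116850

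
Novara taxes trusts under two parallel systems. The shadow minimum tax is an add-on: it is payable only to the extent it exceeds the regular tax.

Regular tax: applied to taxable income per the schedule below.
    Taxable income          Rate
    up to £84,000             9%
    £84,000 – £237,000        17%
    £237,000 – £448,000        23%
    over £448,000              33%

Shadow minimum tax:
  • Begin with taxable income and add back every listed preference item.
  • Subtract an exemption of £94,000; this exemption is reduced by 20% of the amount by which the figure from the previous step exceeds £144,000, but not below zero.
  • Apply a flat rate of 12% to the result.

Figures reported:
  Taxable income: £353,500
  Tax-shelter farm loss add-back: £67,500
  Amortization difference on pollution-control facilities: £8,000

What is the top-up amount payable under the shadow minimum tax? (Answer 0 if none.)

Shadow minimum tax:
  Adjusted income: £353,500 + £67,500 + £8,000 = £429,000
  Exemption: £94,000 − 20% × (£429,000 − £144,000) = £94,000 − £57,000 = £37,000
  Base: £429,000 − £37,000 = £392,000
  £392,000 × 12% = £47,040

Regular tax:
  £84,000 × 9% = £7,560
  £153,000 × 17% = £26,010
  £116,500 × 23% = £26,795
  → £60,365

£47,040 ≤ £60,365, so no add-on is due.

£0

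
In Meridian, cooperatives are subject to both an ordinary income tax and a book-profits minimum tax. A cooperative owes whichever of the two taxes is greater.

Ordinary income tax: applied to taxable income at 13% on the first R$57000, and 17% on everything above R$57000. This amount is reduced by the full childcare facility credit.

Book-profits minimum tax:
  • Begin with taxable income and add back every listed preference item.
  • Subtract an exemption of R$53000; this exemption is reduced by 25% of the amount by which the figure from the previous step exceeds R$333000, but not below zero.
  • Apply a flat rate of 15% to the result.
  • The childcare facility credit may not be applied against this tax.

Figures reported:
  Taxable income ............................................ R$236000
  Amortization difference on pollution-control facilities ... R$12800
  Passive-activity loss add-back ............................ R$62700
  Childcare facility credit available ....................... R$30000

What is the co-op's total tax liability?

R$38775

Book-profits minimum tax:
  Adjusted income: R$236000 + R$12800 + R$62700 = R$311500
  Exemption: R$311500 ≤ R$333000, so full R$53000 applies
  Base: R$311500 − R$53000 = R$258500
  R$258500 × 15% = R$38775

Ordinary income tax:
  R$57000 × 13% = R$7410
  R$179000 × 17% = R$30430
  → R$37840
  Less childcare facility credit R$30000 → R$7840

R$38775 > R$7840, so the book-profits minimum tax is the binding amount.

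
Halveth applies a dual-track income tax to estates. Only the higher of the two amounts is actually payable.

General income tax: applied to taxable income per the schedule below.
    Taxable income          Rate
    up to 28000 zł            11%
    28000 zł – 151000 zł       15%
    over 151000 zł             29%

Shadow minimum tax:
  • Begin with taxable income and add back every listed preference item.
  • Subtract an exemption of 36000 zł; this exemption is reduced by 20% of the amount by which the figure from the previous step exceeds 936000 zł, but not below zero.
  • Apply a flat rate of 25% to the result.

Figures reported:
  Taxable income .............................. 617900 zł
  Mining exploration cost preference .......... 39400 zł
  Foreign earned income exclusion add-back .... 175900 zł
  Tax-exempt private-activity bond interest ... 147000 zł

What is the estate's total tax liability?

Shadow minimum tax:
  Adjusted income: 617900 zł + 39400 zł + 175900 zł + 147000 zł = 980200 zł
  Exemption: 36000 zł − 20% × (980200 zł − 936000 zł) = 36000 zł − 8840 zł = 27160 zł
  Base: 980200 zł − 27160 zł = 953040 zł
  953040 zł × 25% = 238260 zł

General income tax:
  28000 zł × 11% = 3080 zł
  123000 zł × 15% = 18450 zł
  466900 zł × 29% = 135401 zł
  → 156931 zł

238260 zł > 156931 zł, so the shadow minimum tax is the binding amount.

238260 zł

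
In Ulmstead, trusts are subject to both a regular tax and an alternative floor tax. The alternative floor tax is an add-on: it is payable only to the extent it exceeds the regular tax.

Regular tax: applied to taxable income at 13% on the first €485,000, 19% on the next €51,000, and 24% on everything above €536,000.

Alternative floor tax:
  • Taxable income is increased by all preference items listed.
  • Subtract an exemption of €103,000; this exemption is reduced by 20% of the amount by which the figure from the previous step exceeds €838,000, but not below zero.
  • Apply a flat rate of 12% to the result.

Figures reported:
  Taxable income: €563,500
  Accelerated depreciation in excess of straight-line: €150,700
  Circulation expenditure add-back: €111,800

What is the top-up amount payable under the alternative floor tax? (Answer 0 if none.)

Regular tax:
  €485,000 × 13% = €63,050
  €51,000 × 19% = €9,690
  €27,500 × 24% = €6,600
  → €79,340

Alternative floor tax:
  Adjusted income: €563,500 + €150,700 + €111,800 = €826,000
  Exemption: €826,000 ≤ €838,000, so full €103,000 applies
  Base: €826,000 − €103,000 = €723,000
  €723,000 × 12% = €86,760

Excess of alternative floor tax over regular tax: €86,760 − €79,340 = €7,420.

€7,420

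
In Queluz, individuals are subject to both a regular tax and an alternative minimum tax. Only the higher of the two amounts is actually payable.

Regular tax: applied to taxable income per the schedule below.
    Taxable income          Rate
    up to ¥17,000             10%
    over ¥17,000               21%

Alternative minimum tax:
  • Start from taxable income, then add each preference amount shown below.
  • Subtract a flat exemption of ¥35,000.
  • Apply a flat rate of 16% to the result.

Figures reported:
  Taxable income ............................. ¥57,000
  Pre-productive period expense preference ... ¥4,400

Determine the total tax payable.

¥10,100

Alternative minimum tax:
  Adjusted income: ¥57,000 + ¥4,400 = ¥61,400
  Less exemption ¥35,000 → base ¥26,400
  ¥26,400 × 16% = ¥4,224

Regular tax:
  ¥17,000 × 10% = ¥1,700
  ¥40,000 × 21% = ¥8,400
  → ¥10,100

¥10,100 > ¥4,224, so the regular tax governs.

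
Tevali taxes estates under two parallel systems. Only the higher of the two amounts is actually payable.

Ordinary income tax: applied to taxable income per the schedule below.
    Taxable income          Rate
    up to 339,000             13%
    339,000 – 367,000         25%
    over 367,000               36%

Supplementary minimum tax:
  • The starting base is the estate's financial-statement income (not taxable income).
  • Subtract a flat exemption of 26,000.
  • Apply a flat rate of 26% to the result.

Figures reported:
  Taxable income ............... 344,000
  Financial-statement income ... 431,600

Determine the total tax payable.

105,456

Supplementary minimum tax:
  Base (financial-statement income): 431,600
  Less exemption 26,000 → base 405,600
  405,600 × 26% = 105,456

Ordinary income tax:
  339,000 × 13% = 44,070
  5,000 × 25% = 1,250
  → 45,320

105,456 > 45,320, so the supplementary minimum tax is the binding amount.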